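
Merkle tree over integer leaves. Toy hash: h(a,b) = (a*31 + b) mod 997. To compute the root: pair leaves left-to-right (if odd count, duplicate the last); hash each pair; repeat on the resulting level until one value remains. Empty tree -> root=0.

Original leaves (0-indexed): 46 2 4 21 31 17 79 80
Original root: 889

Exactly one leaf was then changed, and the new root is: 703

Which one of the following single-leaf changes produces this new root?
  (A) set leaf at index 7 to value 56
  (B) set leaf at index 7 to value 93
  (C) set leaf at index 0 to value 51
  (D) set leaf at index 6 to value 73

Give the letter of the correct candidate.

Original leaves: [46, 2, 4, 21, 31, 17, 79, 80]
Target new root: 703
Try each candidate change and compute the resulting root:
Candidate A: set leaf[7] = 56 -> leaves = [46, 2, 4, 21, 31, 17, 79, 56]
  L0: [46, 2, 4, 21, 31, 17, 79, 56]
  L1: h(46,2)=(46*31+2)%997=431 h(4,21)=(4*31+21)%997=145 h(31,17)=(31*31+17)%997=978 h(79,56)=(79*31+56)%997=511 -> [431, 145, 978, 511]
  L2: h(431,145)=(431*31+145)%997=545 h(978,511)=(978*31+511)%997=919 -> [545, 919]
  L3: h(545,919)=(545*31+919)%997=865 -> [865]
  root = 865 != target 703
Candidate B: set leaf[7] = 93 -> leaves = [46, 2, 4, 21, 31, 17, 79, 93]
  L0: [46, 2, 4, 21, 31, 17, 79, 93]
  L1: h(46,2)=(46*31+2)%997=431 h(4,21)=(4*31+21)%997=145 h(31,17)=(31*31+17)%997=978 h(79,93)=(79*31+93)%997=548 -> [431, 145, 978, 548]
  L2: h(431,145)=(431*31+145)%997=545 h(978,548)=(978*31+548)%997=956 -> [545, 956]
  L3: h(545,956)=(545*31+956)%997=902 -> [902]
  root = 902 != target 703
Candidate C: set leaf[0] = 51 -> leaves = [51, 2, 4, 21, 31, 17, 79, 80]
  L0: [51, 2, 4, 21, 31, 17, 79, 80]
  L1: h(51,2)=(51*31+2)%997=586 h(4,21)=(4*31+21)%997=145 h(31,17)=(31*31+17)%997=978 h(79,80)=(79*31+80)%997=535 -> [586, 145, 978, 535]
  L2: h(586,145)=(586*31+145)%997=365 h(978,535)=(978*31+535)%997=943 -> [365, 943]
  L3: h(365,943)=(365*31+943)%997=294 -> [294]
  root = 294 != target 703
Candidate D: set leaf[6] = 73 -> leaves = [46, 2, 4, 21, 31, 17, 73, 80]
  L0: [46, 2, 4, 21, 31, 17, 73, 80]
  L1: h(46,2)=(46*31+2)%997=431 h(4,21)=(4*31+21)%997=145 h(31,17)=(31*31+17)%997=978 h(73,80)=(73*31+80)%997=349 -> [431, 145, 978, 349]
  L2: h(431,145)=(431*31+145)%997=545 h(978,349)=(978*31+349)%997=757 -> [545, 757]
  L3: h(545,757)=(545*31+757)%997=703 -> [703]
  root = 703 == target 703  ** MATCH **
Candidate D produces the target root.

Answer: D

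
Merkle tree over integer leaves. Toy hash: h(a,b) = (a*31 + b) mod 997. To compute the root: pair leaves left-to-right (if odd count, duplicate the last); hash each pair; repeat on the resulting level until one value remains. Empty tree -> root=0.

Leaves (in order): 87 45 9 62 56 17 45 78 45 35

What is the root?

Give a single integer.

Answer: 634

Derivation:
L0: [87, 45, 9, 62, 56, 17, 45, 78, 45, 35]
L1: h(87,45)=(87*31+45)%997=748 h(9,62)=(9*31+62)%997=341 h(56,17)=(56*31+17)%997=756 h(45,78)=(45*31+78)%997=476 h(45,35)=(45*31+35)%997=433 -> [748, 341, 756, 476, 433]
L2: h(748,341)=(748*31+341)%997=598 h(756,476)=(756*31+476)%997=981 h(433,433)=(433*31+433)%997=895 -> [598, 981, 895]
L3: h(598,981)=(598*31+981)%997=576 h(895,895)=(895*31+895)%997=724 -> [576, 724]
L4: h(576,724)=(576*31+724)%997=634 -> [634]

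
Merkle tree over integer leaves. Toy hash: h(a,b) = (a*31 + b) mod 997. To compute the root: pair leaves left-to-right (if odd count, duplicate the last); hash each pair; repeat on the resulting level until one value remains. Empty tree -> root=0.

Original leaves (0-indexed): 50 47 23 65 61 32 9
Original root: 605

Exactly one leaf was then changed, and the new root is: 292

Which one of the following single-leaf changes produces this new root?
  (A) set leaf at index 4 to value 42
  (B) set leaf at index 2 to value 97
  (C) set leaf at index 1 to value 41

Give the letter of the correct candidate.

Original leaves: [50, 47, 23, 65, 61, 32, 9]
Target new root: 292
Try each candidate change and compute the resulting root:
Candidate A: set leaf[4] = 42 -> leaves = [50, 47, 23, 65, 42, 32, 9]
  L0: [50, 47, 23, 65, 42, 32, 9]
  L1: h(50,47)=(50*31+47)%997=600 h(23,65)=(23*31+65)%997=778 h(42,32)=(42*31+32)%997=337 h(9,9)=(9*31+9)%997=288 -> [600, 778, 337, 288]
  L2: h(600,778)=(600*31+778)%997=435 h(337,288)=(337*31+288)%997=765 -> [435, 765]
  L3: h(435,765)=(435*31+765)%997=292 -> [292]
  root = 292 == target 292  ** MATCH **
Candidate B: set leaf[2] = 97 -> leaves = [50, 47, 97, 65, 61, 32, 9]
  L0: [50, 47, 97, 65, 61, 32, 9]
  L1: h(50,47)=(50*31+47)%997=600 h(97,65)=(97*31+65)%997=81 h(61,32)=(61*31+32)%997=926 h(9,9)=(9*31+9)%997=288 -> [600, 81, 926, 288]
  L2: h(600,81)=(600*31+81)%997=735 h(926,288)=(926*31+288)%997=81 -> [735, 81]
  L3: h(735,81)=(735*31+81)%997=932 -> [932]
  root = 932 != target 292
Candidate C: set leaf[1] = 41 -> leaves = [50, 41, 23, 65, 61, 32, 9]
  L0: [50, 41, 23, 65, 61, 32, 9]
  L1: h(50,41)=(50*31+41)%997=594 h(23,65)=(23*31+65)%997=778 h(61,32)=(61*31+32)%997=926 h(9,9)=(9*31+9)%997=288 -> [594, 778, 926, 288]
  L2: h(594,778)=(594*31+778)%997=249 h(926,288)=(926*31+288)%997=81 -> [249, 81]
  L3: h(249,81)=(249*31+81)%997=821 -> [821]
  root = 821 != target 292
Candidate A produces the target root.

Answer: A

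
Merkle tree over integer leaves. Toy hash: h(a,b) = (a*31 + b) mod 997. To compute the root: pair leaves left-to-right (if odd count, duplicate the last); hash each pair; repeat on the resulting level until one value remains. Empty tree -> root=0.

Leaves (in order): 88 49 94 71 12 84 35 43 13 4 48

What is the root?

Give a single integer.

L0: [88, 49, 94, 71, 12, 84, 35, 43, 13, 4, 48]
L1: h(88,49)=(88*31+49)%997=783 h(94,71)=(94*31+71)%997=991 h(12,84)=(12*31+84)%997=456 h(35,43)=(35*31+43)%997=131 h(13,4)=(13*31+4)%997=407 h(48,48)=(48*31+48)%997=539 -> [783, 991, 456, 131, 407, 539]
L2: h(783,991)=(783*31+991)%997=339 h(456,131)=(456*31+131)%997=309 h(407,539)=(407*31+539)%997=195 -> [339, 309, 195]
L3: h(339,309)=(339*31+309)%997=848 h(195,195)=(195*31+195)%997=258 -> [848, 258]
L4: h(848,258)=(848*31+258)%997=624 -> [624]

Answer: 624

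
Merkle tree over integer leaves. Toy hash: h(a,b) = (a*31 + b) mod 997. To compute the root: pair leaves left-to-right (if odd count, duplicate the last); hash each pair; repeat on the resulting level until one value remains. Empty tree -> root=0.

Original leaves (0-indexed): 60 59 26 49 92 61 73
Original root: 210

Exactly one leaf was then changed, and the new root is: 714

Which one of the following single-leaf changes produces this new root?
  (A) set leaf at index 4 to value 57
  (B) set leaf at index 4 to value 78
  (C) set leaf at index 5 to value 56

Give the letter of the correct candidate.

Original leaves: [60, 59, 26, 49, 92, 61, 73]
Target new root: 714
Try each candidate change and compute the resulting root:
Candidate A: set leaf[4] = 57 -> leaves = [60, 59, 26, 49, 57, 61, 73]
  L0: [60, 59, 26, 49, 57, 61, 73]
  L1: h(60,59)=(60*31+59)%997=922 h(26,49)=(26*31+49)%997=855 h(57,61)=(57*31+61)%997=831 h(73,73)=(73*31+73)%997=342 -> [922, 855, 831, 342]
  L2: h(922,855)=(922*31+855)%997=524 h(831,342)=(831*31+342)%997=181 -> [524, 181]
  L3: h(524,181)=(524*31+181)%997=473 -> [473]
  root = 473 != target 714
Candidate B: set leaf[4] = 78 -> leaves = [60, 59, 26, 49, 78, 61, 73]
  L0: [60, 59, 26, 49, 78, 61, 73]
  L1: h(60,59)=(60*31+59)%997=922 h(26,49)=(26*31+49)%997=855 h(78,61)=(78*31+61)%997=485 h(73,73)=(73*31+73)%997=342 -> [922, 855, 485, 342]
  L2: h(922,855)=(922*31+855)%997=524 h(485,342)=(485*31+342)%997=422 -> [524, 422]
  L3: h(524,422)=(524*31+422)%997=714 -> [714]
  root = 714 == target 714  ** MATCH **
Candidate C: set leaf[5] = 56 -> leaves = [60, 59, 26, 49, 92, 56, 73]
  L0: [60, 59, 26, 49, 92, 56, 73]
  L1: h(60,59)=(60*31+59)%997=922 h(26,49)=(26*31+49)%997=855 h(92,56)=(92*31+56)%997=914 h(73,73)=(73*31+73)%997=342 -> [922, 855, 914, 342]
  L2: h(922,855)=(922*31+855)%997=524 h(914,342)=(914*31+342)%997=760 -> [524, 760]
  L3: h(524,760)=(524*31+760)%997=55 -> [55]
  root = 55 != target 714
Candidate B produces the target root.

Answer: B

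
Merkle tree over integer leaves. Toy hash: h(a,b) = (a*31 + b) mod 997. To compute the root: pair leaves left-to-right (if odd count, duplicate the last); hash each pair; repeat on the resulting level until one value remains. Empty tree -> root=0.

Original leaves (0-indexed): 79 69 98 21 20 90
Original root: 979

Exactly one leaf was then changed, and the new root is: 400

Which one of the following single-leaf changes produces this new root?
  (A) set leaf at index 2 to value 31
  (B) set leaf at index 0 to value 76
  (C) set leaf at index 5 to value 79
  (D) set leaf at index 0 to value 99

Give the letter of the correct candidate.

Answer: A

Derivation:
Original leaves: [79, 69, 98, 21, 20, 90]
Target new root: 400
Try each candidate change and compute the resulting root:
Candidate A: set leaf[2] = 31 -> leaves = [79, 69, 31, 21, 20, 90]
  L0: [79, 69, 31, 21, 20, 90]
  L1: h(79,69)=(79*31+69)%997=524 h(31,21)=(31*31+21)%997=982 h(20,90)=(20*31+90)%997=710 -> [524, 982, 710]
  L2: h(524,982)=(524*31+982)%997=277 h(710,710)=(710*31+710)%997=786 -> [277, 786]
  L3: h(277,786)=(277*31+786)%997=400 -> [400]
  root = 400 == target 400  ** MATCH **
Candidate B: set leaf[0] = 76 -> leaves = [76, 69, 98, 21, 20, 90]
  L0: [76, 69, 98, 21, 20, 90]
  L1: h(76,69)=(76*31+69)%997=431 h(98,21)=(98*31+21)%997=68 h(20,90)=(20*31+90)%997=710 -> [431, 68, 710]
  L2: h(431,68)=(431*31+68)%997=468 h(710,710)=(710*31+710)%997=786 -> [468, 786]
  L3: h(468,786)=(468*31+786)%997=339 -> [339]
  root = 339 != target 400
Candidate C: set leaf[5] = 79 -> leaves = [79, 69, 98, 21, 20, 79]
  L0: [79, 69, 98, 21, 20, 79]
  L1: h(79,69)=(79*31+69)%997=524 h(98,21)=(98*31+21)%997=68 h(20,79)=(20*31+79)%997=699 -> [524, 68, 699]
  L2: h(524,68)=(524*31+68)%997=360 h(699,699)=(699*31+699)%997=434 -> [360, 434]
  L3: h(360,434)=(360*31+434)%997=627 -> [627]
  root = 627 != target 400
Candidate D: set leaf[0] = 99 -> leaves = [99, 69, 98, 21, 20, 90]
  L0: [99, 69, 98, 21, 20, 90]
  L1: h(99,69)=(99*31+69)%997=147 h(98,21)=(98*31+21)%997=68 h(20,90)=(20*31+90)%997=710 -> [147, 68, 710]
  L2: h(147,68)=(147*31+68)%997=637 h(710,710)=(710*31+710)%997=786 -> [637, 786]
  L3: h(637,786)=(637*31+786)%997=593 -> [593]
  root = 593 != target 400
Candidate A produces the target root.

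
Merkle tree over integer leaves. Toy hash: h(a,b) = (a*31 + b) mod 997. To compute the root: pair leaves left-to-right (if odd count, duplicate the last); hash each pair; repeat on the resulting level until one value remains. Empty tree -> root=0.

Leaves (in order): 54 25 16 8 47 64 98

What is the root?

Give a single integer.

Answer: 759

Derivation:
L0: [54, 25, 16, 8, 47, 64, 98]
L1: h(54,25)=(54*31+25)%997=702 h(16,8)=(16*31+8)%997=504 h(47,64)=(47*31+64)%997=524 h(98,98)=(98*31+98)%997=145 -> [702, 504, 524, 145]
L2: h(702,504)=(702*31+504)%997=332 h(524,145)=(524*31+145)%997=437 -> [332, 437]
L3: h(332,437)=(332*31+437)%997=759 -> [759]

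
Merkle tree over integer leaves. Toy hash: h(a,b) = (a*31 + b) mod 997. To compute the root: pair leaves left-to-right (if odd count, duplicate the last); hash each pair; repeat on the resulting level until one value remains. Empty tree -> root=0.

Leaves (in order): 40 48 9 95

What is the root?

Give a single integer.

Answer: 422

Derivation:
L0: [40, 48, 9, 95]
L1: h(40,48)=(40*31+48)%997=291 h(9,95)=(9*31+95)%997=374 -> [291, 374]
L2: h(291,374)=(291*31+374)%997=422 -> [422]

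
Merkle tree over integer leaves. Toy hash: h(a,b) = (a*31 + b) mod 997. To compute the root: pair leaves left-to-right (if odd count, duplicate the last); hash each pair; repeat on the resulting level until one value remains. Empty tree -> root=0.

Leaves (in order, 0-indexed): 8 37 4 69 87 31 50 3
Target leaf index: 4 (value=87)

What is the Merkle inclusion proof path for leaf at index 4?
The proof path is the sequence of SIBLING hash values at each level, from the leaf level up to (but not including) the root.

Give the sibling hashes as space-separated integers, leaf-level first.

Answer: 31 556 55

Derivation:
L0 (leaves): [8, 37, 4, 69, 87, 31, 50, 3], target index=4
L1: h(8,37)=(8*31+37)%997=285 [pair 0] h(4,69)=(4*31+69)%997=193 [pair 1] h(87,31)=(87*31+31)%997=734 [pair 2] h(50,3)=(50*31+3)%997=556 [pair 3] -> [285, 193, 734, 556]
  Sibling for proof at L0: 31
L2: h(285,193)=(285*31+193)%997=55 [pair 0] h(734,556)=(734*31+556)%997=379 [pair 1] -> [55, 379]
  Sibling for proof at L1: 556
L3: h(55,379)=(55*31+379)%997=90 [pair 0] -> [90]
  Sibling for proof at L2: 55
Root: 90
Proof path (sibling hashes from leaf to root): [31, 556, 55]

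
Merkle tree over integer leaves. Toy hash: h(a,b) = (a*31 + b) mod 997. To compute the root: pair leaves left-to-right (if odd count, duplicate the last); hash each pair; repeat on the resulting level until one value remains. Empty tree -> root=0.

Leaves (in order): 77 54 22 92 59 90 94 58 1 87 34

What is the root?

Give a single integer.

Answer: 145

Derivation:
L0: [77, 54, 22, 92, 59, 90, 94, 58, 1, 87, 34]
L1: h(77,54)=(77*31+54)%997=447 h(22,92)=(22*31+92)%997=774 h(59,90)=(59*31+90)%997=922 h(94,58)=(94*31+58)%997=978 h(1,87)=(1*31+87)%997=118 h(34,34)=(34*31+34)%997=91 -> [447, 774, 922, 978, 118, 91]
L2: h(447,774)=(447*31+774)%997=673 h(922,978)=(922*31+978)%997=647 h(118,91)=(118*31+91)%997=758 -> [673, 647, 758]
L3: h(673,647)=(673*31+647)%997=573 h(758,758)=(758*31+758)%997=328 -> [573, 328]
L4: h(573,328)=(573*31+328)%997=145 -> [145]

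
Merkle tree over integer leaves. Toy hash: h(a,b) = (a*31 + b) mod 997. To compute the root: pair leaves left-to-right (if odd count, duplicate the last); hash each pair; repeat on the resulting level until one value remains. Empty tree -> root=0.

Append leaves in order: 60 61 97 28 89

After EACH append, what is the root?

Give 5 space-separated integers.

After append 60 (leaves=[60]):
  L0: [60]
  root=60
After append 61 (leaves=[60, 61]):
  L0: [60, 61]
  L1: h(60,61)=(60*31+61)%997=924 -> [924]
  root=924
After append 97 (leaves=[60, 61, 97]):
  L0: [60, 61, 97]
  L1: h(60,61)=(60*31+61)%997=924 h(97,97)=(97*31+97)%997=113 -> [924, 113]
  L2: h(924,113)=(924*31+113)%997=841 -> [841]
  root=841
After append 28 (leaves=[60, 61, 97, 28]):
  L0: [60, 61, 97, 28]
  L1: h(60,61)=(60*31+61)%997=924 h(97,28)=(97*31+28)%997=44 -> [924, 44]
  L2: h(924,44)=(924*31+44)%997=772 -> [772]
  root=772
After append 89 (leaves=[60, 61, 97, 28, 89]):
  L0: [60, 61, 97, 28, 89]
  L1: h(60,61)=(60*31+61)%997=924 h(97,28)=(97*31+28)%997=44 h(89,89)=(89*31+89)%997=854 -> [924, 44, 854]
  L2: h(924,44)=(924*31+44)%997=772 h(854,854)=(854*31+854)%997=409 -> [772, 409]
  L3: h(772,409)=(772*31+409)%997=413 -> [413]
  root=413

Answer: 60 924 841 772 413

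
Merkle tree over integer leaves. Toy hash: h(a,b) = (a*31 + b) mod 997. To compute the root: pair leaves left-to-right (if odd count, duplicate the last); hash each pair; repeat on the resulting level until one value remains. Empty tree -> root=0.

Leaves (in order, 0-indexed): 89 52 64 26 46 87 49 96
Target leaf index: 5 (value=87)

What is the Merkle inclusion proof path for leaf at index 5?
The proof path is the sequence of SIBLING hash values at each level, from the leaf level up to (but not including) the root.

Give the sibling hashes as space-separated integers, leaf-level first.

L0 (leaves): [89, 52, 64, 26, 46, 87, 49, 96], target index=5
L1: h(89,52)=(89*31+52)%997=817 [pair 0] h(64,26)=(64*31+26)%997=16 [pair 1] h(46,87)=(46*31+87)%997=516 [pair 2] h(49,96)=(49*31+96)%997=618 [pair 3] -> [817, 16, 516, 618]
  Sibling for proof at L0: 46
L2: h(817,16)=(817*31+16)%997=418 [pair 0] h(516,618)=(516*31+618)%997=662 [pair 1] -> [418, 662]
  Sibling for proof at L1: 618
L3: h(418,662)=(418*31+662)%997=659 [pair 0] -> [659]
  Sibling for proof at L2: 418
Root: 659
Proof path (sibling hashes from leaf to root): [46, 618, 418]

Answer: 46 618 418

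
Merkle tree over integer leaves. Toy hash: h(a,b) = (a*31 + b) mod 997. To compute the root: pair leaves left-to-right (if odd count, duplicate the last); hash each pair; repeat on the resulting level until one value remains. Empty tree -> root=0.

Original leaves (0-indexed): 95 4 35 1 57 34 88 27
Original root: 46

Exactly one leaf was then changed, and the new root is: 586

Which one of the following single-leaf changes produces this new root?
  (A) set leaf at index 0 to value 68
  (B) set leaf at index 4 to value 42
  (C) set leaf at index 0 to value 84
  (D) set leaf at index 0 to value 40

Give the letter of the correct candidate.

Original leaves: [95, 4, 35, 1, 57, 34, 88, 27]
Target new root: 586
Try each candidate change and compute the resulting root:
Candidate A: set leaf[0] = 68 -> leaves = [68, 4, 35, 1, 57, 34, 88, 27]
  L0: [68, 4, 35, 1, 57, 34, 88, 27]
  L1: h(68,4)=(68*31+4)%997=118 h(35,1)=(35*31+1)%997=89 h(57,34)=(57*31+34)%997=804 h(88,27)=(88*31+27)%997=761 -> [118, 89, 804, 761]
  L2: h(118,89)=(118*31+89)%997=756 h(804,761)=(804*31+761)%997=760 -> [756, 760]
  L3: h(756,760)=(756*31+760)%997=268 -> [268]
  root = 268 != target 586
Candidate B: set leaf[4] = 42 -> leaves = [95, 4, 35, 1, 42, 34, 88, 27]
  L0: [95, 4, 35, 1, 42, 34, 88, 27]
  L1: h(95,4)=(95*31+4)%997=955 h(35,1)=(35*31+1)%997=89 h(42,34)=(42*31+34)%997=339 h(88,27)=(88*31+27)%997=761 -> [955, 89, 339, 761]
  L2: h(955,89)=(955*31+89)%997=781 h(339,761)=(339*31+761)%997=303 -> [781, 303]
  L3: h(781,303)=(781*31+303)%997=586 -> [586]
  root = 586 == target 586  ** MATCH **
Candidate C: set leaf[0] = 84 -> leaves = [84, 4, 35, 1, 57, 34, 88, 27]
  L0: [84, 4, 35, 1, 57, 34, 88, 27]
  L1: h(84,4)=(84*31+4)%997=614 h(35,1)=(35*31+1)%997=89 h(57,34)=(57*31+34)%997=804 h(88,27)=(88*31+27)%997=761 -> [614, 89, 804, 761]
  L2: h(614,89)=(614*31+89)%997=180 h(804,761)=(804*31+761)%997=760 -> [180, 760]
  L3: h(180,760)=(180*31+760)%997=358 -> [358]
  root = 358 != target 586
Candidate D: set leaf[0] = 40 -> leaves = [40, 4, 35, 1, 57, 34, 88, 27]
  L0: [40, 4, 35, 1, 57, 34, 88, 27]
  L1: h(40,4)=(40*31+4)%997=247 h(35,1)=(35*31+1)%997=89 h(57,34)=(57*31+34)%997=804 h(88,27)=(88*31+27)%997=761 -> [247, 89, 804, 761]
  L2: h(247,89)=(247*31+89)%997=767 h(804,761)=(804*31+761)%997=760 -> [767, 760]
  L3: h(767,760)=(767*31+760)%997=609 -> [609]
  root = 609 != target 586
Candidate B produces the target root.

Answer: B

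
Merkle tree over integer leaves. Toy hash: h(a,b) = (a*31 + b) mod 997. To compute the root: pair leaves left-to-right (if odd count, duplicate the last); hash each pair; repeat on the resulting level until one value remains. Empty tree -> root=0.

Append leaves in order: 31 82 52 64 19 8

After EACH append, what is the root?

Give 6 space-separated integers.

Answer: 31 46 99 111 963 611

Derivation:
After append 31 (leaves=[31]):
  L0: [31]
  root=31
After append 82 (leaves=[31, 82]):
  L0: [31, 82]
  L1: h(31,82)=(31*31+82)%997=46 -> [46]
  root=46
After append 52 (leaves=[31, 82, 52]):
  L0: [31, 82, 52]
  L1: h(31,82)=(31*31+82)%997=46 h(52,52)=(52*31+52)%997=667 -> [46, 667]
  L2: h(46,667)=(46*31+667)%997=99 -> [99]
  root=99
After append 64 (leaves=[31, 82, 52, 64]):
  L0: [31, 82, 52, 64]
  L1: h(31,82)=(31*31+82)%997=46 h(52,64)=(52*31+64)%997=679 -> [46, 679]
  L2: h(46,679)=(46*31+679)%997=111 -> [111]
  root=111
After append 19 (leaves=[31, 82, 52, 64, 19]):
  L0: [31, 82, 52, 64, 19]
  L1: h(31,82)=(31*31+82)%997=46 h(52,64)=(52*31+64)%997=679 h(19,19)=(19*31+19)%997=608 -> [46, 679, 608]
  L2: h(46,679)=(46*31+679)%997=111 h(608,608)=(608*31+608)%997=513 -> [111, 513]
  L3: h(111,513)=(111*31+513)%997=963 -> [963]
  root=963
After append 8 (leaves=[31, 82, 52, 64, 19, 8]):
  L0: [31, 82, 52, 64, 19, 8]
  L1: h(31,82)=(31*31+82)%997=46 h(52,64)=(52*31+64)%997=679 h(19,8)=(19*31+8)%997=597 -> [46, 679, 597]
  L2: h(46,679)=(46*31+679)%997=111 h(597,597)=(597*31+597)%997=161 -> [111, 161]
  L3: h(111,161)=(111*31+161)%997=611 -> [611]
  root=611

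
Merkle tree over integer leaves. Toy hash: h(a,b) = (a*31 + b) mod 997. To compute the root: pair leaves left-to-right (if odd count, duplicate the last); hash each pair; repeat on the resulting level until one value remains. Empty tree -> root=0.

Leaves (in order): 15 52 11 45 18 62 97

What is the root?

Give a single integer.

Answer: 723

Derivation:
L0: [15, 52, 11, 45, 18, 62, 97]
L1: h(15,52)=(15*31+52)%997=517 h(11,45)=(11*31+45)%997=386 h(18,62)=(18*31+62)%997=620 h(97,97)=(97*31+97)%997=113 -> [517, 386, 620, 113]
L2: h(517,386)=(517*31+386)%997=461 h(620,113)=(620*31+113)%997=390 -> [461, 390]
L3: h(461,390)=(461*31+390)%997=723 -> [723]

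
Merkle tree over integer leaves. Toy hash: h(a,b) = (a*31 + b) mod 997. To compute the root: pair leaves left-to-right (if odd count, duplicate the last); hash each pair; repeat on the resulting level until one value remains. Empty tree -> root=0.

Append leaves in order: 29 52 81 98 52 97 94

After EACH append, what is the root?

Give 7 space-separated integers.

Answer: 29 951 169 186 191 634 936

Derivation:
After append 29 (leaves=[29]):
  L0: [29]
  root=29
After append 52 (leaves=[29, 52]):
  L0: [29, 52]
  L1: h(29,52)=(29*31+52)%997=951 -> [951]
  root=951
After append 81 (leaves=[29, 52, 81]):
  L0: [29, 52, 81]
  L1: h(29,52)=(29*31+52)%997=951 h(81,81)=(81*31+81)%997=598 -> [951, 598]
  L2: h(951,598)=(951*31+598)%997=169 -> [169]
  root=169
After append 98 (leaves=[29, 52, 81, 98]):
  L0: [29, 52, 81, 98]
  L1: h(29,52)=(29*31+52)%997=951 h(81,98)=(81*31+98)%997=615 -> [951, 615]
  L2: h(951,615)=(951*31+615)%997=186 -> [186]
  root=186
After append 52 (leaves=[29, 52, 81, 98, 52]):
  L0: [29, 52, 81, 98, 52]
  L1: h(29,52)=(29*31+52)%997=951 h(81,98)=(81*31+98)%997=615 h(52,52)=(52*31+52)%997=667 -> [951, 615, 667]
  L2: h(951,615)=(951*31+615)%997=186 h(667,667)=(667*31+667)%997=407 -> [186, 407]
  L3: h(186,407)=(186*31+407)%997=191 -> [191]
  root=191
After append 97 (leaves=[29, 52, 81, 98, 52, 97]):
  L0: [29, 52, 81, 98, 52, 97]
  L1: h(29,52)=(29*31+52)%997=951 h(81,98)=(81*31+98)%997=615 h(52,97)=(52*31+97)%997=712 -> [951, 615, 712]
  L2: h(951,615)=(951*31+615)%997=186 h(712,712)=(712*31+712)%997=850 -> [186, 850]
  L3: h(186,850)=(186*31+850)%997=634 -> [634]
  root=634
After append 94 (leaves=[29, 52, 81, 98, 52, 97, 94]):
  L0: [29, 52, 81, 98, 52, 97, 94]
  L1: h(29,52)=(29*31+52)%997=951 h(81,98)=(81*31+98)%997=615 h(52,97)=(52*31+97)%997=712 h(94,94)=(94*31+94)%997=17 -> [951, 615, 712, 17]
  L2: h(951,615)=(951*31+615)%997=186 h(712,17)=(712*31+17)%997=155 -> [186, 155]
  L3: h(186,155)=(186*31+155)%997=936 -> [936]
  root=936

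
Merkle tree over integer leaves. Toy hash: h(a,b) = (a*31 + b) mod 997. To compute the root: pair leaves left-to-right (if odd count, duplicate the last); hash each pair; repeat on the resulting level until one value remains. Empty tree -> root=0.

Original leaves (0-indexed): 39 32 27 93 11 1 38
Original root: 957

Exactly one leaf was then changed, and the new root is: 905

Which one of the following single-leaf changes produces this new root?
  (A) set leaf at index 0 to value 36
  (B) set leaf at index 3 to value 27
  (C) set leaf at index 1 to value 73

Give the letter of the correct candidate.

Answer: B

Derivation:
Original leaves: [39, 32, 27, 93, 11, 1, 38]
Target new root: 905
Try each candidate change and compute the resulting root:
Candidate A: set leaf[0] = 36 -> leaves = [36, 32, 27, 93, 11, 1, 38]
  L0: [36, 32, 27, 93, 11, 1, 38]
  L1: h(36,32)=(36*31+32)%997=151 h(27,93)=(27*31+93)%997=930 h(11,1)=(11*31+1)%997=342 h(38,38)=(38*31+38)%997=219 -> [151, 930, 342, 219]
  L2: h(151,930)=(151*31+930)%997=626 h(342,219)=(342*31+219)%997=851 -> [626, 851]
  L3: h(626,851)=(626*31+851)%997=317 -> [317]
  root = 317 != target 905
Candidate B: set leaf[3] = 27 -> leaves = [39, 32, 27, 27, 11, 1, 38]
  L0: [39, 32, 27, 27, 11, 1, 38]
  L1: h(39,32)=(39*31+32)%997=244 h(27,27)=(27*31+27)%997=864 h(11,1)=(11*31+1)%997=342 h(38,38)=(38*31+38)%997=219 -> [244, 864, 342, 219]
  L2: h(244,864)=(244*31+864)%997=452 h(342,219)=(342*31+219)%997=851 -> [452, 851]
  L3: h(452,851)=(452*31+851)%997=905 -> [905]
  root = 905 == target 905  ** MATCH **
Candidate C: set leaf[1] = 73 -> leaves = [39, 73, 27, 93, 11, 1, 38]
  L0: [39, 73, 27, 93, 11, 1, 38]
  L1: h(39,73)=(39*31+73)%997=285 h(27,93)=(27*31+93)%997=930 h(11,1)=(11*31+1)%997=342 h(38,38)=(38*31+38)%997=219 -> [285, 930, 342, 219]
  L2: h(285,930)=(285*31+930)%997=792 h(342,219)=(342*31+219)%997=851 -> [792, 851]
  L3: h(792,851)=(792*31+851)%997=478 -> [478]
  root = 478 != target 905
Candidate B produces the target root.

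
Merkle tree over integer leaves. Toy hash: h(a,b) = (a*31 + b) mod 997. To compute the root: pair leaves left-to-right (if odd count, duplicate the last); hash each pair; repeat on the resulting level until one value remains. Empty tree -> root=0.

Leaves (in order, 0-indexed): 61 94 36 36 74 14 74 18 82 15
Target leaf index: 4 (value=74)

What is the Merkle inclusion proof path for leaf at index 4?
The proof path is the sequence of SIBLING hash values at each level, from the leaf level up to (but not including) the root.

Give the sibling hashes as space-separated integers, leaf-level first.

L0 (leaves): [61, 94, 36, 36, 74, 14, 74, 18, 82, 15], target index=4
L1: h(61,94)=(61*31+94)%997=988 [pair 0] h(36,36)=(36*31+36)%997=155 [pair 1] h(74,14)=(74*31+14)%997=314 [pair 2] h(74,18)=(74*31+18)%997=318 [pair 3] h(82,15)=(82*31+15)%997=563 [pair 4] -> [988, 155, 314, 318, 563]
  Sibling for proof at L0: 14
L2: h(988,155)=(988*31+155)%997=873 [pair 0] h(314,318)=(314*31+318)%997=82 [pair 1] h(563,563)=(563*31+563)%997=70 [pair 2] -> [873, 82, 70]
  Sibling for proof at L1: 318
L3: h(873,82)=(873*31+82)%997=226 [pair 0] h(70,70)=(70*31+70)%997=246 [pair 1] -> [226, 246]
  Sibling for proof at L2: 873
L4: h(226,246)=(226*31+246)%997=273 [pair 0] -> [273]
  Sibling for proof at L3: 246
Root: 273
Proof path (sibling hashes from leaf to root): [14, 318, 873, 246]

Answer: 14 318 873 246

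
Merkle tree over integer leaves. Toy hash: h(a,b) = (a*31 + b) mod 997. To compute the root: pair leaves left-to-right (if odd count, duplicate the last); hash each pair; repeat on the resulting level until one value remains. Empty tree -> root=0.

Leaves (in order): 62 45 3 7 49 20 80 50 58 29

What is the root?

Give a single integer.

Answer: 184

Derivation:
L0: [62, 45, 3, 7, 49, 20, 80, 50, 58, 29]
L1: h(62,45)=(62*31+45)%997=970 h(3,7)=(3*31+7)%997=100 h(49,20)=(49*31+20)%997=542 h(80,50)=(80*31+50)%997=536 h(58,29)=(58*31+29)%997=830 -> [970, 100, 542, 536, 830]
L2: h(970,100)=(970*31+100)%997=260 h(542,536)=(542*31+536)%997=389 h(830,830)=(830*31+830)%997=638 -> [260, 389, 638]
L3: h(260,389)=(260*31+389)%997=473 h(638,638)=(638*31+638)%997=476 -> [473, 476]
L4: h(473,476)=(473*31+476)%997=184 -> [184]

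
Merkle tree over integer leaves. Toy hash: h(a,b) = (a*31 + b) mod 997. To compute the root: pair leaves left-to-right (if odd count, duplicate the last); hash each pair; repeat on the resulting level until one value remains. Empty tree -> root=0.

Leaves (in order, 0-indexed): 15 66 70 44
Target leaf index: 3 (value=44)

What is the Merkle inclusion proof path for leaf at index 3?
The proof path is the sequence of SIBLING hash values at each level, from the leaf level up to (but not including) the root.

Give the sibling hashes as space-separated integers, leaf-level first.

Answer: 70 531

Derivation:
L0 (leaves): [15, 66, 70, 44], target index=3
L1: h(15,66)=(15*31+66)%997=531 [pair 0] h(70,44)=(70*31+44)%997=220 [pair 1] -> [531, 220]
  Sibling for proof at L0: 70
L2: h(531,220)=(531*31+220)%997=729 [pair 0] -> [729]
  Sibling for proof at L1: 531
Root: 729
Proof path (sibling hashes from leaf to root): [70, 531]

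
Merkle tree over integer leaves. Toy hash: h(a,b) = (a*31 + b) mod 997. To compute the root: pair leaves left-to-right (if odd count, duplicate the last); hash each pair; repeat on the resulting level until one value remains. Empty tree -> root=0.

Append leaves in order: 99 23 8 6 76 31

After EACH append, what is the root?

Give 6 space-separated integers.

After append 99 (leaves=[99]):
  L0: [99]
  root=99
After append 23 (leaves=[99, 23]):
  L0: [99, 23]
  L1: h(99,23)=(99*31+23)%997=101 -> [101]
  root=101
After append 8 (leaves=[99, 23, 8]):
  L0: [99, 23, 8]
  L1: h(99,23)=(99*31+23)%997=101 h(8,8)=(8*31+8)%997=256 -> [101, 256]
  L2: h(101,256)=(101*31+256)%997=396 -> [396]
  root=396
After append 6 (leaves=[99, 23, 8, 6]):
  L0: [99, 23, 8, 6]
  L1: h(99,23)=(99*31+23)%997=101 h(8,6)=(8*31+6)%997=254 -> [101, 254]
  L2: h(101,254)=(101*31+254)%997=394 -> [394]
  root=394
After append 76 (leaves=[99, 23, 8, 6, 76]):
  L0: [99, 23, 8, 6, 76]
  L1: h(99,23)=(99*31+23)%997=101 h(8,6)=(8*31+6)%997=254 h(76,76)=(76*31+76)%997=438 -> [101, 254, 438]
  L2: h(101,254)=(101*31+254)%997=394 h(438,438)=(438*31+438)%997=58 -> [394, 58]
  L3: h(394,58)=(394*31+58)%997=308 -> [308]
  root=308
After append 31 (leaves=[99, 23, 8, 6, 76, 31]):
  L0: [99, 23, 8, 6, 76, 31]
  L1: h(99,23)=(99*31+23)%997=101 h(8,6)=(8*31+6)%997=254 h(76,31)=(76*31+31)%997=393 -> [101, 254, 393]
  L2: h(101,254)=(101*31+254)%997=394 h(393,393)=(393*31+393)%997=612 -> [394, 612]
  L3: h(394,612)=(394*31+612)%997=862 -> [862]
  root=862

Answer: 99 101 396 394 308 862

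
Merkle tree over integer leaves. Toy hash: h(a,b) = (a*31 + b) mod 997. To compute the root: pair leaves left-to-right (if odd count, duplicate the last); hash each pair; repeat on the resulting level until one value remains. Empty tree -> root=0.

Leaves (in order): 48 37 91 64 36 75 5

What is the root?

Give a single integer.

Answer: 829

Derivation:
L0: [48, 37, 91, 64, 36, 75, 5]
L1: h(48,37)=(48*31+37)%997=528 h(91,64)=(91*31+64)%997=891 h(36,75)=(36*31+75)%997=194 h(5,5)=(5*31+5)%997=160 -> [528, 891, 194, 160]
L2: h(528,891)=(528*31+891)%997=310 h(194,160)=(194*31+160)%997=192 -> [310, 192]
L3: h(310,192)=(310*31+192)%997=829 -> [829]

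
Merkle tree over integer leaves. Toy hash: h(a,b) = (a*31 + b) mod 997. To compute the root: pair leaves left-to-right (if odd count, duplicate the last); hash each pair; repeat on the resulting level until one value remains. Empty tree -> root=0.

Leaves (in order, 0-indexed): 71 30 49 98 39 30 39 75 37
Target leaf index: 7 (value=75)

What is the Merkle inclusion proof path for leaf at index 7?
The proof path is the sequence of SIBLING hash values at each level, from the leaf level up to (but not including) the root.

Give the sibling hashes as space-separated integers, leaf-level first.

Answer: 39 242 988 64

Derivation:
L0 (leaves): [71, 30, 49, 98, 39, 30, 39, 75, 37], target index=7
L1: h(71,30)=(71*31+30)%997=237 [pair 0] h(49,98)=(49*31+98)%997=620 [pair 1] h(39,30)=(39*31+30)%997=242 [pair 2] h(39,75)=(39*31+75)%997=287 [pair 3] h(37,37)=(37*31+37)%997=187 [pair 4] -> [237, 620, 242, 287, 187]
  Sibling for proof at L0: 39
L2: h(237,620)=(237*31+620)%997=988 [pair 0] h(242,287)=(242*31+287)%997=810 [pair 1] h(187,187)=(187*31+187)%997=2 [pair 2] -> [988, 810, 2]
  Sibling for proof at L1: 242
L3: h(988,810)=(988*31+810)%997=531 [pair 0] h(2,2)=(2*31+2)%997=64 [pair 1] -> [531, 64]
  Sibling for proof at L2: 988
L4: h(531,64)=(531*31+64)%997=573 [pair 0] -> [573]
  Sibling for proof at L3: 64
Root: 573
Proof path (sibling hashes from leaf to root): [39, 242, 988, 64]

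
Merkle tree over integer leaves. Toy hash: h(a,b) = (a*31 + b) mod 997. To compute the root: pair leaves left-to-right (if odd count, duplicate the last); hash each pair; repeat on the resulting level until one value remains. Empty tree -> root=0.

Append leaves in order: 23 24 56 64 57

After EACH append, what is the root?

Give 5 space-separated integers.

After append 23 (leaves=[23]):
  L0: [23]
  root=23
After append 24 (leaves=[23, 24]):
  L0: [23, 24]
  L1: h(23,24)=(23*31+24)%997=737 -> [737]
  root=737
After append 56 (leaves=[23, 24, 56]):
  L0: [23, 24, 56]
  L1: h(23,24)=(23*31+24)%997=737 h(56,56)=(56*31+56)%997=795 -> [737, 795]
  L2: h(737,795)=(737*31+795)%997=711 -> [711]
  root=711
After append 64 (leaves=[23, 24, 56, 64]):
  L0: [23, 24, 56, 64]
  L1: h(23,24)=(23*31+24)%997=737 h(56,64)=(56*31+64)%997=803 -> [737, 803]
  L2: h(737,803)=(737*31+803)%997=719 -> [719]
  root=719
After append 57 (leaves=[23, 24, 56, 64, 57]):
  L0: [23, 24, 56, 64, 57]
  L1: h(23,24)=(23*31+24)%997=737 h(56,64)=(56*31+64)%997=803 h(57,57)=(57*31+57)%997=827 -> [737, 803, 827]
  L2: h(737,803)=(737*31+803)%997=719 h(827,827)=(827*31+827)%997=542 -> [719, 542]
  L3: h(719,542)=(719*31+542)%997=897 -> [897]
  root=897

Answer: 23 737 711 719 897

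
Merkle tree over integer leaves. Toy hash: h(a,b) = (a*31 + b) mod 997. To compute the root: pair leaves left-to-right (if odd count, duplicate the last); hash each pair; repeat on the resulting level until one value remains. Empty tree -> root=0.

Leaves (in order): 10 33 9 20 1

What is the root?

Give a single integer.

L0: [10, 33, 9, 20, 1]
L1: h(10,33)=(10*31+33)%997=343 h(9,20)=(9*31+20)%997=299 h(1,1)=(1*31+1)%997=32 -> [343, 299, 32]
L2: h(343,299)=(343*31+299)%997=962 h(32,32)=(32*31+32)%997=27 -> [962, 27]
L3: h(962,27)=(962*31+27)%997=936 -> [936]

Answer: 936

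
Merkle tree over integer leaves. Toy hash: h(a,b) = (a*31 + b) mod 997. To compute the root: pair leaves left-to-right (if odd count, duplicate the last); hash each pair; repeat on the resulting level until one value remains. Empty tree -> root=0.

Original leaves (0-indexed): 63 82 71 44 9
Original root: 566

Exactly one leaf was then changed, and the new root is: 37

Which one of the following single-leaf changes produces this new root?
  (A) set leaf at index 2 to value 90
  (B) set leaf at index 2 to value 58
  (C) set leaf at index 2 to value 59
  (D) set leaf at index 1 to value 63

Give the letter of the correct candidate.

Original leaves: [63, 82, 71, 44, 9]
Target new root: 37
Try each candidate change and compute the resulting root:
Candidate A: set leaf[2] = 90 -> leaves = [63, 82, 90, 44, 9]
  L0: [63, 82, 90, 44, 9]
  L1: h(63,82)=(63*31+82)%997=41 h(90,44)=(90*31+44)%997=840 h(9,9)=(9*31+9)%997=288 -> [41, 840, 288]
  L2: h(41,840)=(41*31+840)%997=117 h(288,288)=(288*31+288)%997=243 -> [117, 243]
  L3: h(117,243)=(117*31+243)%997=879 -> [879]
  root = 879 != target 37
Candidate B: set leaf[2] = 58 -> leaves = [63, 82, 58, 44, 9]
  L0: [63, 82, 58, 44, 9]
  L1: h(63,82)=(63*31+82)%997=41 h(58,44)=(58*31+44)%997=845 h(9,9)=(9*31+9)%997=288 -> [41, 845, 288]
  L2: h(41,845)=(41*31+845)%997=122 h(288,288)=(288*31+288)%997=243 -> [122, 243]
  L3: h(122,243)=(122*31+243)%997=37 -> [37]
  root = 37 == target 37  ** MATCH **
Candidate C: set leaf[2] = 59 -> leaves = [63, 82, 59, 44, 9]
  L0: [63, 82, 59, 44, 9]
  L1: h(63,82)=(63*31+82)%997=41 h(59,44)=(59*31+44)%997=876 h(9,9)=(9*31+9)%997=288 -> [41, 876, 288]
  L2: h(41,876)=(41*31+876)%997=153 h(288,288)=(288*31+288)%997=243 -> [153, 243]
  L3: h(153,243)=(153*31+243)%997=1 -> [1]
  root = 1 != target 37
Candidate D: set leaf[1] = 63 -> leaves = [63, 63, 71, 44, 9]
  L0: [63, 63, 71, 44, 9]
  L1: h(63,63)=(63*31+63)%997=22 h(71,44)=(71*31+44)%997=251 h(9,9)=(9*31+9)%997=288 -> [22, 251, 288]
  L2: h(22,251)=(22*31+251)%997=933 h(288,288)=(288*31+288)%997=243 -> [933, 243]
  L3: h(933,243)=(933*31+243)%997=253 -> [253]
  root = 253 != target 37
Candidate B produces the target root.

Answer: B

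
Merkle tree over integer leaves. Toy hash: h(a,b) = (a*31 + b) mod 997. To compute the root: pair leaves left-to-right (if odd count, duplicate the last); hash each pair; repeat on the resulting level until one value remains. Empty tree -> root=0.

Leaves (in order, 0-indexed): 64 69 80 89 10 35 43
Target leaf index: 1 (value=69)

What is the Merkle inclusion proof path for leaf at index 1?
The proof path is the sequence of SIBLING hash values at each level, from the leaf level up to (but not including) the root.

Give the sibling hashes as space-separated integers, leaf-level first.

L0 (leaves): [64, 69, 80, 89, 10, 35, 43], target index=1
L1: h(64,69)=(64*31+69)%997=59 [pair 0] h(80,89)=(80*31+89)%997=575 [pair 1] h(10,35)=(10*31+35)%997=345 [pair 2] h(43,43)=(43*31+43)%997=379 [pair 3] -> [59, 575, 345, 379]
  Sibling for proof at L0: 64
L2: h(59,575)=(59*31+575)%997=410 [pair 0] h(345,379)=(345*31+379)%997=107 [pair 1] -> [410, 107]
  Sibling for proof at L1: 575
L3: h(410,107)=(410*31+107)%997=853 [pair 0] -> [853]
  Sibling for proof at L2: 107
Root: 853
Proof path (sibling hashes from leaf to root): [64, 575, 107]

Answer: 64 575 107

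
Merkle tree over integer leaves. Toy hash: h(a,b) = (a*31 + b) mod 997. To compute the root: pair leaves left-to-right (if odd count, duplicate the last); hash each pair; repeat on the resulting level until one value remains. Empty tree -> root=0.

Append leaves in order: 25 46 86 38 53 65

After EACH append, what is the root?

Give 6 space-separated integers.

After append 25 (leaves=[25]):
  L0: [25]
  root=25
After append 46 (leaves=[25, 46]):
  L0: [25, 46]
  L1: h(25,46)=(25*31+46)%997=821 -> [821]
  root=821
After append 86 (leaves=[25, 46, 86]):
  L0: [25, 46, 86]
  L1: h(25,46)=(25*31+46)%997=821 h(86,86)=(86*31+86)%997=758 -> [821, 758]
  L2: h(821,758)=(821*31+758)%997=287 -> [287]
  root=287
After append 38 (leaves=[25, 46, 86, 38]):
  L0: [25, 46, 86, 38]
  L1: h(25,46)=(25*31+46)%997=821 h(86,38)=(86*31+38)%997=710 -> [821, 710]
  L2: h(821,710)=(821*31+710)%997=239 -> [239]
  root=239
After append 53 (leaves=[25, 46, 86, 38, 53]):
  L0: [25, 46, 86, 38, 53]
  L1: h(25,46)=(25*31+46)%997=821 h(86,38)=(86*31+38)%997=710 h(53,53)=(53*31+53)%997=699 -> [821, 710, 699]
  L2: h(821,710)=(821*31+710)%997=239 h(699,699)=(699*31+699)%997=434 -> [239, 434]
  L3: h(239,434)=(239*31+434)%997=864 -> [864]
  root=864
After append 65 (leaves=[25, 46, 86, 38, 53, 65]):
  L0: [25, 46, 86, 38, 53, 65]
  L1: h(25,46)=(25*31+46)%997=821 h(86,38)=(86*31+38)%997=710 h(53,65)=(53*31+65)%997=711 -> [821, 710, 711]
  L2: h(821,710)=(821*31+710)%997=239 h(711,711)=(711*31+711)%997=818 -> [239, 818]
  L3: h(239,818)=(239*31+818)%997=251 -> [251]
  root=251

Answer: 25 821 287 239 864 251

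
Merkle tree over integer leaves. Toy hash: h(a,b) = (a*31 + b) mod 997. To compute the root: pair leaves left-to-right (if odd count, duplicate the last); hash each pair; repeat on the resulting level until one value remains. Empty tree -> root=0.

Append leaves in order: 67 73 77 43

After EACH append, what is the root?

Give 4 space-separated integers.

Answer: 67 156 321 287

Derivation:
After append 67 (leaves=[67]):
  L0: [67]
  root=67
After append 73 (leaves=[67, 73]):
  L0: [67, 73]
  L1: h(67,73)=(67*31+73)%997=156 -> [156]
  root=156
After append 77 (leaves=[67, 73, 77]):
  L0: [67, 73, 77]
  L1: h(67,73)=(67*31+73)%997=156 h(77,77)=(77*31+77)%997=470 -> [156, 470]
  L2: h(156,470)=(156*31+470)%997=321 -> [321]
  root=321
After append 43 (leaves=[67, 73, 77, 43]):
  L0: [67, 73, 77, 43]
  L1: h(67,73)=(67*31+73)%997=156 h(77,43)=(77*31+43)%997=436 -> [156, 436]
  L2: h(156,436)=(156*31+436)%997=287 -> [287]
  root=287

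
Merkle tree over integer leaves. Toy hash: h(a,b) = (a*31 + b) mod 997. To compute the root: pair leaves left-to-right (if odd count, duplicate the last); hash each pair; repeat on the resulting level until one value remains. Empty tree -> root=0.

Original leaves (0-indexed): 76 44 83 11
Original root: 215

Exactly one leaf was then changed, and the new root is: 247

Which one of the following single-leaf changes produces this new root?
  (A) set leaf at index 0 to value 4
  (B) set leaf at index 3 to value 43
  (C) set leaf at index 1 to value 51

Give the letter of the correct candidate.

Answer: B

Derivation:
Original leaves: [76, 44, 83, 11]
Target new root: 247
Try each candidate change and compute the resulting root:
Candidate A: set leaf[0] = 4 -> leaves = [4, 44, 83, 11]
  L0: [4, 44, 83, 11]
  L1: h(4,44)=(4*31+44)%997=168 h(83,11)=(83*31+11)%997=590 -> [168, 590]
  L2: h(168,590)=(168*31+590)%997=813 -> [813]
  root = 813 != target 247
Candidate B: set leaf[3] = 43 -> leaves = [76, 44, 83, 43]
  L0: [76, 44, 83, 43]
  L1: h(76,44)=(76*31+44)%997=406 h(83,43)=(83*31+43)%997=622 -> [406, 622]
  L2: h(406,622)=(406*31+622)%997=247 -> [247]
  root = 247 == target 247  ** MATCH **
Candidate C: set leaf[1] = 51 -> leaves = [76, 51, 83, 11]
  L0: [76, 51, 83, 11]
  L1: h(76,51)=(76*31+51)%997=413 h(83,11)=(83*31+11)%997=590 -> [413, 590]
  L2: h(413,590)=(413*31+590)%997=432 -> [432]
  root = 432 != target 247
Candidate B produces the target root.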